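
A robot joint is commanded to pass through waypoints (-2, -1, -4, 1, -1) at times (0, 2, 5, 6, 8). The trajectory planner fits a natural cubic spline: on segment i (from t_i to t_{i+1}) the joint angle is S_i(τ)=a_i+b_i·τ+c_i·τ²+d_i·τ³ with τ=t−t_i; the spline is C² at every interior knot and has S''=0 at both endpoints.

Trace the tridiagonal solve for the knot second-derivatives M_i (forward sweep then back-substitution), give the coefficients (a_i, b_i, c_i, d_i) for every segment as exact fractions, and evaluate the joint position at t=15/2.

  seg 0: a=-2 b=601/416 c=0 d=-393/1664
  seg 1: a=-1 b=-289/208 c=-1179/832 d=33/64
  seg 2: a=-4 b=3353/832 c=1341/416 d=-1875/832
  seg 3: a=1 b=773/208 c=-2943/832 d=981/1664
S(15/2) = 8059/13312

Δ: Δ0=1/2, Δ1=-1, Δ2=5, Δ3=-1
row 1: diag=10, rhs=-9; c'=3/10, d'=-9/10
row 2: denom=8−3·3/10=71/10; d'=(36−3·-9/10)/(71/10)=387/71
row 3: denom=6−1·10/71=416/71; d'=(-36−1·387/71)/(416/71)=-2943/416
back: M3=-2943/416
back: M2=387/71−10/71·-2943/416=1341/208
back: M1=-9/10−3/10·1341/208=-1179/416
M: M0=0, M1=-1179/416, M2=1341/208, M3=-2943/416, M4=0
seg 0: a=-2, c=M0/2=0, d=(M1−M0)/(6·2)=-393/1664, b=Δ0−h0·(2M0+M1)/6=601/416
seg 1: a=-1, c=M1/2=-1179/832, d=(M2−M1)/(6·3)=33/64, b=Δ1−h1·(2M1+M2)/6=-289/208
seg 2: a=-4, c=M2/2=1341/416, d=(M3−M2)/(6·1)=-1875/832, b=Δ2−h2·(2M2+M3)/6=3353/832
seg 3: a=1, c=M3/2=-2943/832, d=(M4−M3)/(6·2)=981/1664, b=Δ3−h3·(2M3+M4)/6=773/208
t_q=15/2 → seg 3, τ=3/2; S=1+773/208·τ+-2943/832·τ²+981/1664·τ³=8059/13312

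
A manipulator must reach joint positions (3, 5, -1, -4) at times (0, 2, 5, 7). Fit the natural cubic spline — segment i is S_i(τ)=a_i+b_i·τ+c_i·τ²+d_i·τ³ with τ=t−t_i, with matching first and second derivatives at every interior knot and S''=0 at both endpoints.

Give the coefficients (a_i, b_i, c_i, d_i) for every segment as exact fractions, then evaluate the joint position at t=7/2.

  seg 0: a=3 b=22/13 c=0 d=-9/52
  seg 1: a=5 b=-5/13 c=-27/26 d=1/6
  seg 2: a=-1 b=-55/26 c=6/13 d=-1/13
S(7/2) = 551/208

Δ: Δ0=1, Δ1=-2, Δ2=-3/2
row 1: diag=10, rhs=-18; c'=3/10, d'=-9/5
row 2: denom=10−3·3/10=91/10; d'=(3−3·-9/5)/(91/10)=12/13
back: M2=12/13
back: M1=-9/5−3/10·12/13=-27/13
M: M0=0, M1=-27/13, M2=12/13, M3=0
seg 0: a=3, c=M0/2=0, d=(M1−M0)/(6·2)=-9/52, b=Δ0−h0·(2M0+M1)/6=22/13
seg 1: a=5, c=M1/2=-27/26, d=(M2−M1)/(6·3)=1/6, b=Δ1−h1·(2M1+M2)/6=-5/13
seg 2: a=-1, c=M2/2=6/13, d=(M3−M2)/(6·2)=-1/13, b=Δ2−h2·(2M2+M3)/6=-55/26
t_q=7/2 → seg 1, τ=3/2; S=5+-5/13·τ+-27/26·τ²+1/6·τ³=551/208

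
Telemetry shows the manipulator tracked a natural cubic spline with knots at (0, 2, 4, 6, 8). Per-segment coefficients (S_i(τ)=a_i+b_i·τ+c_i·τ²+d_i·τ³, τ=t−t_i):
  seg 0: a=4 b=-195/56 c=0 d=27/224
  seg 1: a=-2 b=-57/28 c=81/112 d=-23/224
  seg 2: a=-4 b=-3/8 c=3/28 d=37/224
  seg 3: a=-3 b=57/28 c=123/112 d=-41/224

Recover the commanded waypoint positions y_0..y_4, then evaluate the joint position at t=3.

y_0=4 y_1=-2 y_2=-4 y_3=-3 y_4=4
S(3) = -765/224

y_0 = S_0(0) = a_0 = 4
y_1 = S_1(0) = a_1 = -2
y_2 = S_2(0) = a_2 = -4
y_3 = S_3(0) = a_3 = -3
y_4 = S_3(2) = 4
t_q=3 is in segment 1 (τ=1); S_1(τ)=-765/224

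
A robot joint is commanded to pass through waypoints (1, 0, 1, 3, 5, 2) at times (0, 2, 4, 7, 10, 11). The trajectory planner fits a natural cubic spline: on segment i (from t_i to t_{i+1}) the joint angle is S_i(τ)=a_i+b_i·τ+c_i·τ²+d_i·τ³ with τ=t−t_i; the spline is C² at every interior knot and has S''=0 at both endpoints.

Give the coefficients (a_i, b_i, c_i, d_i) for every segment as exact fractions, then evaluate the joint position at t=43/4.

Δ: Δ0=-1/2, Δ1=1/2, Δ2=2/3, Δ3=2/3, Δ4=-3
row 1: diag=8, rhs=6; c'=1/4, d'=3/4
row 2: denom=10−2·1/4=19/2; d'=(1−2·3/4)/(19/2)=-1/19
row 3: denom=12−3·6/19=210/19; d'=(0−3·-1/19)/(210/19)=1/70
row 4: denom=8−3·19/70=503/70; d'=(-22−3·1/70)/(503/70)=-1543/503
back: M4=-1543/503
back: M3=1/70−19/70·-1543/503=426/503
back: M2=-1/19−6/19·426/503=-161/503
back: M1=3/4−1/4·-161/503=835/1006
M: M0=0, M1=835/1006, M2=-161/503, M3=426/503, M4=-1543/503, M5=0
seg 0: a=1, c=M0/2=0, d=(M1−M0)/(6·2)=835/12072, b=Δ0−h0·(2M0+M1)/6=-1172/1509
seg 1: a=0, c=M1/2=835/2012, d=(M2−M1)/(6·2)=-1157/12072, b=Δ1−h1·(2M1+M2)/6=161/3018
seg 2: a=1, c=M2/2=-161/1006, d=(M3−M2)/(6·3)=587/9054, b=Δ2−h2·(2M2+M3)/6=850/1509
seg 3: a=3, c=M3/2=213/503, d=(M4−M3)/(6·3)=-1969/9054, b=Δ3−h3·(2M3+M4)/6=4085/3018
seg 4: a=5, c=M4/2=-1543/1006, d=(M5−M4)/(6·1)=1543/3018, b=Δ4−h4·(2M4+M5)/6=-2984/1509
t_q=43/4 → seg 4, τ=3/4; S=5+-2984/1509·τ+-1543/1006·τ²+1543/3018·τ³=184771/64384

  seg 0: a=1 b=-1172/1509 c=0 d=835/12072
  seg 1: a=0 b=161/3018 c=835/2012 d=-1157/12072
  seg 2: a=1 b=850/1509 c=-161/1006 d=587/9054
  seg 3: a=3 b=4085/3018 c=213/503 d=-1969/9054
  seg 4: a=5 b=-2984/1509 c=-1543/1006 d=1543/3018
S(43/4) = 184771/64384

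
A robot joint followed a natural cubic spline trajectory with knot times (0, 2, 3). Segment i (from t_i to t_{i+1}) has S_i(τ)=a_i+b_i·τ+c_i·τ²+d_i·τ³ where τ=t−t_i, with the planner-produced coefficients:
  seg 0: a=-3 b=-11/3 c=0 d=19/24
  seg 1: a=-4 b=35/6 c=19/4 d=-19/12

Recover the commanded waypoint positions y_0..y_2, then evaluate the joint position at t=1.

y_0=-3 y_1=-4 y_2=5
S(1) = -47/8

y_0 = S_0(0) = a_0 = -3
y_1 = S_1(0) = a_1 = -4
y_2 = S_1(1) = 5
t_q=1 is in segment 0 (τ=1); S_0(τ)=-47/8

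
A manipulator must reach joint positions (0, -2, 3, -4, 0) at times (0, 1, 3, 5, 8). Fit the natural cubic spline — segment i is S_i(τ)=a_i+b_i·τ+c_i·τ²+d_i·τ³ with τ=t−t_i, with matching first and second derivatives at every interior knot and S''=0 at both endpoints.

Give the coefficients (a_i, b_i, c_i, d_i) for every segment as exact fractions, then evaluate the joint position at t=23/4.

  seg 0: a=0 b=-985/312 c=0 d=361/312
  seg 1: a=-2 b=49/156 c=361/104 d=-371/312
  seg 2: a=3 b=-11/156 c=-381/104 d=38/39
  seg 3: a=-4 b=-473/156 c=227/104 d=-227/936
S(23/4) = -34269/6656

Δ: Δ0=-2, Δ1=5/2, Δ2=-7/2, Δ3=4/3
row 1: diag=6, rhs=27; c'=1/3, d'=9/2
row 2: denom=8−2·1/3=22/3; d'=(-36−2·9/2)/(22/3)=-135/22
row 3: denom=10−2·3/11=104/11; d'=(29−2·-135/22)/(104/11)=227/52
back: M3=227/52
back: M2=-135/22−3/11·227/52=-381/52
back: M1=9/2−1/3·-381/52=361/52
M: M0=0, M1=361/52, M2=-381/52, M3=227/52, M4=0
seg 0: a=0, c=M0/2=0, d=(M1−M0)/(6·1)=361/312, b=Δ0−h0·(2M0+M1)/6=-985/312
seg 1: a=-2, c=M1/2=361/104, d=(M2−M1)/(6·2)=-371/312, b=Δ1−h1·(2M1+M2)/6=49/156
seg 2: a=3, c=M2/2=-381/104, d=(M3−M2)/(6·2)=38/39, b=Δ2−h2·(2M2+M3)/6=-11/156
seg 3: a=-4, c=M3/2=227/104, d=(M4−M3)/(6·3)=-227/936, b=Δ3−h3·(2M3+M4)/6=-473/156
t_q=23/4 → seg 3, τ=3/4; S=-4+-473/156·τ+227/104·τ²+-227/936·τ³=-34269/6656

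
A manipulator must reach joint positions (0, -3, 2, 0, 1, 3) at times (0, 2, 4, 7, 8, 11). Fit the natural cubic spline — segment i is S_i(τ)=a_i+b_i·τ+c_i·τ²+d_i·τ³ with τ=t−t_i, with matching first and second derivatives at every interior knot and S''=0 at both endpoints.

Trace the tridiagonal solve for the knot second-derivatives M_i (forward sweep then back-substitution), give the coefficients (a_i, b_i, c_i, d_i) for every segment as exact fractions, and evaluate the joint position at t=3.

Δ: Δ0=-3/2, Δ1=5/2, Δ2=-2/3, Δ3=1, Δ4=2/3
row 1: diag=8, rhs=24; c'=1/4, d'=3
row 2: denom=10−2·1/4=19/2; d'=(-19−2·3)/(19/2)=-50/19
row 3: denom=8−3·6/19=134/19; d'=(10−3·-50/19)/(134/19)=170/67
row 4: denom=8−1·19/134=1053/134; d'=(-2−1·170/67)/(1053/134)=-608/1053
back: M4=-608/1053
back: M3=170/67−19/134·-608/1053=2758/1053
back: M2=-50/19−6/19·2758/1053=-1214/351
back: M1=3−1/4·-1214/351=2713/702
M: M0=0, M1=2713/702, M2=-1214/351, M3=2758/1053, M4=-608/1053, M5=0
seg 0: a=0, c=M0/2=0, d=(M1−M0)/(6·2)=2713/8424, b=Δ0−h0·(2M0+M1)/6=-2936/1053
seg 1: a=-3, c=M1/2=2713/1404, d=(M2−M1)/(6·2)=-5141/8424, b=Δ1−h1·(2M1+M2)/6=2267/2106
seg 2: a=2, c=M2/2=-607/351, d=(M3−M2)/(6·3)=3200/9477, b=Δ2−h2·(2M2+M3)/6=1561/1053
seg 3: a=0, c=M3/2=1379/1053, d=(M4−M3)/(6·1)=-187/351, b=Δ3−h3·(2M3+M4)/6=235/1053
seg 4: a=1, c=M4/2=-304/1053, d=(M5−M4)/(6·3)=304/9477, b=Δ4−h4·(2M4+M5)/6=1310/1053
t_q=3 → seg 1, τ=1; S=-3+2267/2106·τ+2713/1404·τ²+-5141/8424·τ³=-563/936

  seg 0: a=0 b=-2936/1053 c=0 d=2713/8424
  seg 1: a=-3 b=2267/2106 c=2713/1404 d=-5141/8424
  seg 2: a=2 b=1561/1053 c=-607/351 d=3200/9477
  seg 3: a=0 b=235/1053 c=1379/1053 d=-187/351
  seg 4: a=1 b=1310/1053 c=-304/1053 d=304/9477
S(3) = -563/936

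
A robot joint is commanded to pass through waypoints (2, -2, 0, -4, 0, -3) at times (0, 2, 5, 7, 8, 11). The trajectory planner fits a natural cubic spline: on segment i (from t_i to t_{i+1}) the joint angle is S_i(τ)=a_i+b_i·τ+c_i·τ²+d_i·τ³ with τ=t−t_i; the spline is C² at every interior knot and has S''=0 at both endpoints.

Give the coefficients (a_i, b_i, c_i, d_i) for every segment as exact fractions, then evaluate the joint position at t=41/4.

Δ: Δ0=-2, Δ1=2/3, Δ2=-2, Δ3=4, Δ4=-1
row 1: diag=10, rhs=16; c'=3/10, d'=8/5
row 2: denom=10−3·3/10=91/10; d'=(-16−3·8/5)/(91/10)=-16/7
row 3: denom=6−2·20/91=506/91; d'=(36−2·-16/7)/(506/91)=1846/253
row 4: denom=8−1·91/506=3957/506; d'=(-30−1·1846/253)/(3957/506)=-18872/3957
back: M4=-18872/3957
back: M3=1846/253−91/506·-18872/3957=32266/3957
back: M2=-16/7−20/91·32266/3957=-16136/3957
back: M1=8/5−3/10·-16136/3957=3724/1319
M: M0=0, M1=3724/1319, M2=-16136/3957, M3=32266/3957, M4=-18872/3957, M5=0
seg 0: a=2, c=M0/2=0, d=(M1−M0)/(6·2)=931/3957, b=Δ0−h0·(2M0+M1)/6=-11638/3957
seg 1: a=-2, c=M1/2=1862/1319, d=(M2−M1)/(6·3)=-13654/35613, b=Δ1−h1·(2M1+M2)/6=-466/3957
seg 2: a=0, c=M2/2=-8068/3957, d=(M3−M2)/(6·2)=2689/2638, b=Δ2−h2·(2M2+M3)/6=-7912/3957
seg 3: a=-4, c=M3/2=16133/3957, d=(M4−M3)/(6·1)=-2841/1319, b=Δ3−h3·(2M3+M4)/6=8218/3957
seg 4: a=0, c=M4/2=-9436/3957, d=(M5−M4)/(6·3)=9436/35613, b=Δ4−h4·(2M4+M5)/6=14915/3957
t_q=41/4 → seg 4, τ=9/4; S=0+14915/3957·τ+-9436/3957·τ²+9436/35613·τ³=-12099/21104

  seg 0: a=2 b=-11638/3957 c=0 d=931/3957
  seg 1: a=-2 b=-466/3957 c=1862/1319 d=-13654/35613
  seg 2: a=0 b=-7912/3957 c=-8068/3957 d=2689/2638
  seg 3: a=-4 b=8218/3957 c=16133/3957 d=-2841/1319
  seg 4: a=0 b=14915/3957 c=-9436/3957 d=9436/35613
S(41/4) = -12099/21104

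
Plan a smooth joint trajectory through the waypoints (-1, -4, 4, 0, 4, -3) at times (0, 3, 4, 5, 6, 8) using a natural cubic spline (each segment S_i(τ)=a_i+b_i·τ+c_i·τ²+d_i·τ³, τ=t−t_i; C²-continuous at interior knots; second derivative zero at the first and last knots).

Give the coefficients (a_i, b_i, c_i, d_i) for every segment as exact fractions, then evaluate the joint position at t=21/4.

Δ: Δ0=-1, Δ1=8, Δ2=-4, Δ3=4, Δ4=-7/2
row 1: diag=8, rhs=54; c'=1/8, d'=27/4
row 2: denom=4−1·1/8=31/8; d'=(-72−1·27/4)/(31/8)=-630/31
row 3: denom=4−1·8/31=116/31; d'=(48−1·-630/31)/(116/31)=1059/58
row 4: denom=6−1·31/116=665/116; d'=(-45−1·1059/58)/(665/116)=-7338/665
back: M4=-7338/665
back: M3=1059/58−31/116·-7338/665=14103/665
back: M2=-630/31−8/31·14103/665=-17154/665
back: M1=27/4−1/8·-17154/665=6633/665
M: M0=0, M1=6633/665, M2=-17154/665, M3=14103/665, M4=-7338/665, M5=0
seg 0: a=-1, c=M0/2=0, d=(M1−M0)/(6·3)=737/1330, b=Δ0−h0·(2M0+M1)/6=-7963/1330
seg 1: a=-4, c=M1/2=6633/1330, d=(M2−M1)/(6·1)=-7929/1330, b=Δ1−h1·(2M1+M2)/6=5968/665
seg 2: a=4, c=M2/2=-8577/665, d=(M3−M2)/(6·1)=10419/1330, b=Δ2−h2·(2M2+M3)/6=283/266
seg 3: a=0, c=M3/2=14103/1330, d=(M4−M3)/(6·1)=-1021/190, b=Δ3−h3·(2M3+M4)/6=-818/665
seg 4: a=4, c=M4/2=-3669/665, d=(M5−M4)/(6·2)=1223/1330, b=Δ4−h4·(2M4+M5)/6=5129/1330
t_q=21/4 → seg 3, τ=1/4; S=0+-818/665·τ+14103/1330·τ²+-1021/190·τ³=23089/85120

  seg 0: a=-1 b=-7963/1330 c=0 d=737/1330
  seg 1: a=-4 b=5968/665 c=6633/1330 d=-7929/1330
  seg 2: a=4 b=283/266 c=-8577/665 d=10419/1330
  seg 3: a=0 b=-818/665 c=14103/1330 d=-1021/190
  seg 4: a=4 b=5129/1330 c=-3669/665 d=1223/1330
S(21/4) = 23089/85120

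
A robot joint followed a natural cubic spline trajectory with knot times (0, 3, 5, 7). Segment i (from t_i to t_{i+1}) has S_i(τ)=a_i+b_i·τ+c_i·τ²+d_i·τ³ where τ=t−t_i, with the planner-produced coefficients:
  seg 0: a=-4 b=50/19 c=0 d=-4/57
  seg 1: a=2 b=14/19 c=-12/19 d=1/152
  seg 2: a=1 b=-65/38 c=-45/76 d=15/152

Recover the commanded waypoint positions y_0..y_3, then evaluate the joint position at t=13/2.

y_0=-4 y_1=2 y_2=1 y_3=-4
S(13/2) = -3119/1216

y_0 = S_0(0) = a_0 = -4
y_1 = S_1(0) = a_1 = 2
y_2 = S_2(0) = a_2 = 1
y_3 = S_2(2) = -4
t_q=13/2 is in segment 2 (τ=3/2); S_2(τ)=-3119/1216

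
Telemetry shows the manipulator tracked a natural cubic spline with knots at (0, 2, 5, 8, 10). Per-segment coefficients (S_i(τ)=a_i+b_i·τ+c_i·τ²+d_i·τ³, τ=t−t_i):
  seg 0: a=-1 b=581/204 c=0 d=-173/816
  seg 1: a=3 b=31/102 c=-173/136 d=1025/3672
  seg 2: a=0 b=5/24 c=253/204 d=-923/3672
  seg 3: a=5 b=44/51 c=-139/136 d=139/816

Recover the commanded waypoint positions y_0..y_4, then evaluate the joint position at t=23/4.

y_0=-1 y_1=3 y_2=0 y_3=5 y_4=4
S(23/4) = 6509/8704

y_0 = S_0(0) = a_0 = -1
y_1 = S_1(0) = a_1 = 3
y_2 = S_2(0) = a_2 = 0
y_3 = S_3(0) = a_3 = 5
y_4 = S_3(2) = 4
t_q=23/4 is in segment 2 (τ=3/4); S_2(τ)=6509/8704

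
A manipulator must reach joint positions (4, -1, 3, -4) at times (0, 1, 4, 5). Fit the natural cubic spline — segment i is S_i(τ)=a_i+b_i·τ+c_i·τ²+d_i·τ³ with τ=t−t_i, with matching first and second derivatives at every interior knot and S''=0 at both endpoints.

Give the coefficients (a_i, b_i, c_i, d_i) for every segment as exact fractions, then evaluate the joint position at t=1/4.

Δ: Δ0=-5, Δ1=4/3, Δ2=-7
row 1: diag=8, rhs=38; c'=3/8, d'=19/4
row 2: denom=8−3·3/8=55/8; d'=(-50−3·19/4)/(55/8)=-514/55
back: M2=-514/55
back: M1=19/4−3/8·-514/55=454/55
M: M0=0, M1=454/55, M2=-514/55, M3=0
seg 0: a=4, c=M0/2=0, d=(M1−M0)/(6·1)=227/165, b=Δ0−h0·(2M0+M1)/6=-1052/165
seg 1: a=-1, c=M1/2=227/55, d=(M2−M1)/(6·3)=-44/45, b=Δ1−h1·(2M1+M2)/6=-371/165
seg 2: a=3, c=M2/2=-257/55, d=(M3−M2)/(6·1)=257/165, b=Δ2−h2·(2M2+M3)/6=-641/165
t_q=1/4 → seg 0, τ=1/4; S=4+-1052/165·τ+0·τ²+227/165·τ³=1709/704

  seg 0: a=4 b=-1052/165 c=0 d=227/165
  seg 1: a=-1 b=-371/165 c=227/55 d=-44/45
  seg 2: a=3 b=-641/165 c=-257/55 d=257/165
S(1/4) = 1709/704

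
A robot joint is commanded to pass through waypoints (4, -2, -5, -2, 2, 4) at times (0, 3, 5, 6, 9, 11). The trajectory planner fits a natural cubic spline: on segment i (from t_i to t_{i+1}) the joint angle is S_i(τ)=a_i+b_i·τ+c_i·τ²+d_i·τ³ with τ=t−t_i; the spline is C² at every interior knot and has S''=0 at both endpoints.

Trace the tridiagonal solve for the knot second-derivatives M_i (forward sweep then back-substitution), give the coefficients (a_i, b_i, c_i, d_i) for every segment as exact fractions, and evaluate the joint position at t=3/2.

  seg 0: a=4 b=-335/204 c=0 d=-73/1836
  seg 1: a=-2 b=-277/102 c=-73/204 d=197/408
  seg 2: a=-5 b=28/17 c=259/102 d=-121/102
  seg 3: a=-2 b=19/6 c=-52/51 d=125/918
  seg 4: a=2 b=37/51 c=7/34 d=-7/204
S(3/2) = 763/544

Δ: Δ0=-2, Δ1=-3/2, Δ2=3, Δ3=4/3, Δ4=1
row 1: diag=10, rhs=3; c'=1/5, d'=3/10
row 2: denom=6−2·1/5=28/5; d'=(27−2·3/10)/(28/5)=33/7
row 3: denom=8−1·5/28=219/28; d'=(-10−1·33/7)/(219/28)=-412/219
row 4: denom=10−3·28/73=646/73; d'=(-2−3·-412/219)/(646/73)=7/17
back: M4=7/17
back: M3=-412/219−28/73·7/17=-104/51
back: M2=33/7−5/28·-104/51=259/51
back: M1=3/10−1/5·259/51=-73/102
M: M0=0, M1=-73/102, M2=259/51, M3=-104/51, M4=7/17, M5=0
seg 0: a=4, c=M0/2=0, d=(M1−M0)/(6·3)=-73/1836, b=Δ0−h0·(2M0+M1)/6=-335/204
seg 1: a=-2, c=M1/2=-73/204, d=(M2−M1)/(6·2)=197/408, b=Δ1−h1·(2M1+M2)/6=-277/102
seg 2: a=-5, c=M2/2=259/102, d=(M3−M2)/(6·1)=-121/102, b=Δ2−h2·(2M2+M3)/6=28/17
seg 3: a=-2, c=M3/2=-52/51, d=(M4−M3)/(6·3)=125/918, b=Δ3−h3·(2M3+M4)/6=19/6
seg 4: a=2, c=M4/2=7/34, d=(M5−M4)/(6·2)=-7/204, b=Δ4−h4·(2M4+M5)/6=37/51
t_q=3/2 → seg 0, τ=3/2; S=4+-335/204·τ+0·τ²+-73/1836·τ³=763/544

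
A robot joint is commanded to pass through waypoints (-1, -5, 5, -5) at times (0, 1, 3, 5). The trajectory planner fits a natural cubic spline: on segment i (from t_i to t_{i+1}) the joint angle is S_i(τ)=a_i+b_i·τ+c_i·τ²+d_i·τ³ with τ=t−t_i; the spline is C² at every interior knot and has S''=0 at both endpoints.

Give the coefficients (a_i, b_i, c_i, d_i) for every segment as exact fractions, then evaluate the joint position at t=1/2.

  seg 0: a=-1 b=-67/11 c=0 d=23/11
  seg 1: a=-5 b=2/11 c=69/11 d=-85/44
  seg 2: a=5 b=23/11 c=-117/22 d=39/44
S(1/2) = -333/88

Δ: Δ0=-4, Δ1=5, Δ2=-5
row 1: diag=6, rhs=54; c'=1/3, d'=9
row 2: denom=8−2·1/3=22/3; d'=(-60−2·9)/(22/3)=-117/11
back: M2=-117/11
back: M1=9−1/3·-117/11=138/11
M: M0=0, M1=138/11, M2=-117/11, M3=0
seg 0: a=-1, c=M0/2=0, d=(M1−M0)/(6·1)=23/11, b=Δ0−h0·(2M0+M1)/6=-67/11
seg 1: a=-5, c=M1/2=69/11, d=(M2−M1)/(6·2)=-85/44, b=Δ1−h1·(2M1+M2)/6=2/11
seg 2: a=5, c=M2/2=-117/22, d=(M3−M2)/(6·2)=39/44, b=Δ2−h2·(2M2+M3)/6=23/11
t_q=1/2 → seg 0, τ=1/2; S=-1+-67/11·τ+0·τ²+23/11·τ³=-333/88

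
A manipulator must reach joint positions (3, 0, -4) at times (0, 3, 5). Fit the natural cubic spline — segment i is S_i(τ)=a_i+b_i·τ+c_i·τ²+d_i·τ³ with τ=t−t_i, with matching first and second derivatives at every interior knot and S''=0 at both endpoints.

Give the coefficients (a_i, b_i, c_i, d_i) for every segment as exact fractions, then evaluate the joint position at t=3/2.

Δ: Δ0=-1, Δ1=-2
row 1: diag=10, rhs=-6; c'=1/5, d'=-3/5
back: M1=-3/5
M: M0=0, M1=-3/5, M2=0
seg 0: a=3, c=M0/2=0, d=(M1−M0)/(6·3)=-1/30, b=Δ0−h0·(2M0+M1)/6=-7/10
seg 1: a=0, c=M1/2=-3/10, d=(M2−M1)/(6·2)=1/20, b=Δ1−h1·(2M1+M2)/6=-8/5
t_q=3/2 → seg 0, τ=3/2; S=3+-7/10·τ+0·τ²+-1/30·τ³=147/80

  seg 0: a=3 b=-7/10 c=0 d=-1/30
  seg 1: a=0 b=-8/5 c=-3/10 d=1/20
S(3/2) = 147/80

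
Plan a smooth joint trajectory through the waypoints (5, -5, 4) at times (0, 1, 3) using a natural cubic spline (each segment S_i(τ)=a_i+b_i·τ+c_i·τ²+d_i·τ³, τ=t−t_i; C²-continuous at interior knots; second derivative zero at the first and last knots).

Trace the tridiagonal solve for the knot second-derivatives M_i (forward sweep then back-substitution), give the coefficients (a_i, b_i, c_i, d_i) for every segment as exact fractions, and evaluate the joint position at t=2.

Δ: Δ0=-10, Δ1=9/2
row 1: diag=6, rhs=87; c'=1/3, d'=29/2
back: M1=29/2
M: M0=0, M1=29/2, M2=0
seg 0: a=5, c=M0/2=0, d=(M1−M0)/(6·1)=29/12, b=Δ0−h0·(2M0+M1)/6=-149/12
seg 1: a=-5, c=M1/2=29/4, d=(M2−M1)/(6·2)=-29/24, b=Δ1−h1·(2M1+M2)/6=-31/6
t_q=2 → seg 1, τ=1; S=-5+-31/6·τ+29/4·τ²+-29/24·τ³=-33/8

  seg 0: a=5 b=-149/12 c=0 d=29/12
  seg 1: a=-5 b=-31/6 c=29/4 d=-29/24
S(2) = -33/8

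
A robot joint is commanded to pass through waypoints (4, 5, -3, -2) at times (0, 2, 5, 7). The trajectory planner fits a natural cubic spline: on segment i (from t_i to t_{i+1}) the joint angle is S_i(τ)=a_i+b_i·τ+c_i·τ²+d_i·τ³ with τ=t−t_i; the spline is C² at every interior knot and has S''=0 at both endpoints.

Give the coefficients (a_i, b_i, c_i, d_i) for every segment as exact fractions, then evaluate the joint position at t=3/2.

  seg 0: a=4 b=59/42 c=0 d=-19/84
  seg 1: a=5 b=-55/42 c=-19/14 d=19/63
  seg 2: a=-3 b=-55/42 c=19/14 d=-19/84
S(3/2) = 171/32

Δ: Δ0=1/2, Δ1=-8/3, Δ2=1/2
row 1: diag=10, rhs=-19; c'=3/10, d'=-19/10
row 2: denom=10−3·3/10=91/10; d'=(19−3·-19/10)/(91/10)=19/7
back: M2=19/7
back: M1=-19/10−3/10·19/7=-19/7
M: M0=0, M1=-19/7, M2=19/7, M3=0
seg 0: a=4, c=M0/2=0, d=(M1−M0)/(6·2)=-19/84, b=Δ0−h0·(2M0+M1)/6=59/42
seg 1: a=5, c=M1/2=-19/14, d=(M2−M1)/(6·3)=19/63, b=Δ1−h1·(2M1+M2)/6=-55/42
seg 2: a=-3, c=M2/2=19/14, d=(M3−M2)/(6·2)=-19/84, b=Δ2−h2·(2M2+M3)/6=-55/42
t_q=3/2 → seg 0, τ=3/2; S=4+59/42·τ+0·τ²+-19/84·τ³=171/32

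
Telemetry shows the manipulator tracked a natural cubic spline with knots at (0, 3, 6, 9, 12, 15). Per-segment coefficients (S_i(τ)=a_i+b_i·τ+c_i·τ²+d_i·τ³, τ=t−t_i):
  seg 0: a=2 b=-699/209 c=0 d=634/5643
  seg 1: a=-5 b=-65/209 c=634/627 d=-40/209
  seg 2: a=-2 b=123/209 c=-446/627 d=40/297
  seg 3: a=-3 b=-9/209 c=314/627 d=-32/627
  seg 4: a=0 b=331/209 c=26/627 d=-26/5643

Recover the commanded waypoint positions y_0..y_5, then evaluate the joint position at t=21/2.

y_0 = S_0(0) = a_0 = 2
y_1 = S_1(0) = a_1 = -5
y_2 = S_2(0) = a_2 = -2
y_3 = S_3(0) = a_3 = -3
y_4 = S_4(0) = a_4 = 0
y_5 = S_4(3) = 5
t_q=21/2 is in segment 3 (τ=3/2); S_3(τ)=-441/209

y_0=2 y_1=-5 y_2=-2 y_3=-3 y_4=0 y_5=5
S(21/2) = -441/209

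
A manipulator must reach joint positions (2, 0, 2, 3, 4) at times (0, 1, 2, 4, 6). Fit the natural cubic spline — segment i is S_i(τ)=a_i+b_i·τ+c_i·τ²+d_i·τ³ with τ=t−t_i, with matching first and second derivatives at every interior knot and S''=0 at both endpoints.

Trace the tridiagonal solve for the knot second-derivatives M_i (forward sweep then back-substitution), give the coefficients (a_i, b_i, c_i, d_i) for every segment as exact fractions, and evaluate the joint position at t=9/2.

  seg 0: a=2 b=-131/42 c=0 d=47/42
  seg 1: a=0 b=5/21 c=47/14 d=-67/42
  seg 2: a=2 b=13/6 c=-10/7 d=25/84
  seg 3: a=3 b=1/42 c=5/14 d=-5/84
S(9/2) = 99/32

Δ: Δ0=-2, Δ1=2, Δ2=1/2, Δ3=1/2
row 1: diag=4, rhs=24; c'=1/4, d'=6
row 2: denom=6−1·1/4=23/4; d'=(-9−1·6)/(23/4)=-60/23
row 3: denom=8−2·8/23=168/23; d'=(0−2·-60/23)/(168/23)=5/7
back: M3=5/7
back: M2=-60/23−8/23·5/7=-20/7
back: M1=6−1/4·-20/7=47/7
M: M0=0, M1=47/7, M2=-20/7, M3=5/7, M4=0
seg 0: a=2, c=M0/2=0, d=(M1−M0)/(6·1)=47/42, b=Δ0−h0·(2M0+M1)/6=-131/42
seg 1: a=0, c=M1/2=47/14, d=(M2−M1)/(6·1)=-67/42, b=Δ1−h1·(2M1+M2)/6=5/21
seg 2: a=2, c=M2/2=-10/7, d=(M3−M2)/(6·2)=25/84, b=Δ2−h2·(2M2+M3)/6=13/6
seg 3: a=3, c=M3/2=5/14, d=(M4−M3)/(6·2)=-5/84, b=Δ3−h3·(2M3+M4)/6=1/42
t_q=9/2 → seg 3, τ=1/2; S=3+1/42·τ+5/14·τ²+-5/84·τ³=99/32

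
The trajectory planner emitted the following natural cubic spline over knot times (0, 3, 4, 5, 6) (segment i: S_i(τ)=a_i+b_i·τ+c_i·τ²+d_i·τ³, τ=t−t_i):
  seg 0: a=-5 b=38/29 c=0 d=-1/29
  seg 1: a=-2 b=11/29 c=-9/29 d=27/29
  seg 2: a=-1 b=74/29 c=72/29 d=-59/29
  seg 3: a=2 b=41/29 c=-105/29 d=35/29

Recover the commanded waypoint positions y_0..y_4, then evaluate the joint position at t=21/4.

y_0 = S_0(0) = a_0 = -5
y_1 = S_1(0) = a_1 = -2
y_2 = S_2(0) = a_2 = -1
y_3 = S_3(0) = a_3 = 2
y_4 = S_3(1) = 1
t_q=21/4 is in segment 3 (τ=1/4); S_3(τ)=3983/1856

y_0=-5 y_1=-2 y_2=-1 y_3=2 y_4=1
S(21/4) = 3983/1856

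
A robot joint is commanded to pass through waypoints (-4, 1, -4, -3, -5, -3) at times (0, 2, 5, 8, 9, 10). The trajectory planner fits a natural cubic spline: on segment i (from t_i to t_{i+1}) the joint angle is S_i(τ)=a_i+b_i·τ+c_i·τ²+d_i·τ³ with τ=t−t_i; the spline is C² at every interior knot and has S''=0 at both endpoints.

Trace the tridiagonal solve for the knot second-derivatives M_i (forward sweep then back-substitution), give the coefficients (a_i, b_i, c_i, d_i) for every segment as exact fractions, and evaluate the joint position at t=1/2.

Δ: Δ0=5/2, Δ1=-5/3, Δ2=1/3, Δ3=-2, Δ4=2
row 1: diag=10, rhs=-25; c'=3/10, d'=-5/2
row 2: denom=12−3·3/10=111/10; d'=(12−3·-5/2)/(111/10)=65/37
row 3: denom=8−3·10/37=266/37; d'=(-14−3·65/37)/(266/37)=-713/266
row 4: denom=4−1·37/266=1027/266; d'=(24−1·-713/266)/(1027/266)=7097/1027
back: M4=7097/1027
back: M3=-713/266−37/266·7097/1027=-3740/1027
back: M2=65/37−10/37·-3740/1027=2815/1027
back: M1=-5/2−3/10·2815/1027=-3412/1027
M: M0=0, M1=-3412/1027, M2=2815/1027, M3=-3740/1027, M4=7097/1027, M5=0
seg 0: a=-4, c=M0/2=0, d=(M1−M0)/(6·2)=-853/3081, b=Δ0−h0·(2M0+M1)/6=22229/6162
seg 1: a=1, c=M1/2=-1706/1027, d=(M2−M1)/(6·3)=479/1422, b=Δ1−h1·(2M1+M2)/6=1757/6162
seg 2: a=-4, c=M2/2=2815/2054, d=(M3−M2)/(6·3)=-2185/6162, b=Δ2−h2·(2M2+M3)/6=-1808/3081
seg 3: a=-3, c=M3/2=-1870/1027, d=(M4−M3)/(6·1)=10837/6162, b=Δ3−h3·(2M3+M4)/6=-11941/6162
seg 4: a=-5, c=M4/2=7097/2054, d=(M5−M4)/(6·1)=-7097/6162, b=Δ4−h4·(2M4+M5)/6=-935/3081
t_q=1/2 → seg 0, τ=1/2; S=-4+22229/6162·τ+0·τ²+-853/3081·τ³=-18329/8216

  seg 0: a=-4 b=22229/6162 c=0 d=-853/3081
  seg 1: a=1 b=1757/6162 c=-1706/1027 d=479/1422
  seg 2: a=-4 b=-1808/3081 c=2815/2054 d=-2185/6162
  seg 3: a=-3 b=-11941/6162 c=-1870/1027 d=10837/6162
  seg 4: a=-5 b=-935/3081 c=7097/2054 d=-7097/6162
S(1/2) = -18329/8216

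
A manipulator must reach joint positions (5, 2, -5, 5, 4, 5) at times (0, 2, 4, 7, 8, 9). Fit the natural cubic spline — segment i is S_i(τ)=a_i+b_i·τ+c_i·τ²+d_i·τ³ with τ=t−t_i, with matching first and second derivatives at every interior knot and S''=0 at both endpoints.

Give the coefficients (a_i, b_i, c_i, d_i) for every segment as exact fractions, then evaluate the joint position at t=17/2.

Δ: Δ0=-3/2, Δ1=-7/2, Δ2=10/3, Δ3=-1, Δ4=1
row 1: diag=8, rhs=-12; c'=1/4, d'=-3/2
row 2: denom=10−2·1/4=19/2; d'=(41−2·-3/2)/(19/2)=88/19
row 3: denom=8−3·6/19=134/19; d'=(-26−3·88/19)/(134/19)=-379/67
row 4: denom=4−1·19/134=517/134; d'=(12−1·-379/67)/(517/134)=2366/517
back: M4=2366/517
back: M3=-379/67−19/134·2366/517=-3260/517
back: M2=88/19−6/19·-3260/517=3424/517
back: M1=-3/2−1/4·3424/517=-3263/1034
M: M0=0, M1=-3263/1034, M2=3424/517, M3=-3260/517, M4=2366/517, M5=0
seg 0: a=5, c=M0/2=0, d=(M1−M0)/(6·2)=-3263/12408, b=Δ0−h0·(2M0+M1)/6=-695/1551
seg 1: a=2, c=M1/2=-3263/2068, d=(M2−M1)/(6·2)=10111/12408, b=Δ1−h1·(2M1+M2)/6=-11179/3102
seg 2: a=-5, c=M2/2=1712/517, d=(M3−M2)/(6·3)=-1114/1551, b=Δ2−h2·(2M2+M3)/6=-212/1551
seg 3: a=5, c=M3/2=-1630/517, d=(M4−M3)/(6·1)=2813/1551, b=Δ3−h3·(2M3+M4)/6=526/1551
seg 4: a=4, c=M4/2=1183/517, d=(M5−M4)/(6·1)=-1183/1551, b=Δ4−h4·(2M4+M5)/6=-815/1551
t_q=17/2 → seg 4, τ=1/2; S=4+-815/1551·τ+1183/517·τ²+-1183/1551·τ³=17429/4136

  seg 0: a=5 b=-695/1551 c=0 d=-3263/12408
  seg 1: a=2 b=-11179/3102 c=-3263/2068 d=10111/12408
  seg 2: a=-5 b=-212/1551 c=1712/517 d=-1114/1551
  seg 3: a=5 b=526/1551 c=-1630/517 d=2813/1551
  seg 4: a=4 b=-815/1551 c=1183/517 d=-1183/1551
S(17/2) = 17429/4136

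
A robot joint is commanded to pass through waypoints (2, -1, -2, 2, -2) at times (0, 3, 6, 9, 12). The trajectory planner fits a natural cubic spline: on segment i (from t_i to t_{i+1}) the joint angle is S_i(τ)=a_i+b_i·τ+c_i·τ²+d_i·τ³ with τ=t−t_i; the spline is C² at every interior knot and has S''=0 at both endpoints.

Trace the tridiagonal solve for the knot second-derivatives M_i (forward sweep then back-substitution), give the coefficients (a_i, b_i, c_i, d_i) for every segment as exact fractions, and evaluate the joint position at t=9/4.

Δ: Δ0=-1, Δ1=-1/3, Δ2=4/3, Δ3=-4/3
row 1: diag=12, rhs=4; c'=1/4, d'=1/3
row 2: denom=12−3·1/4=45/4; d'=(10−3·1/3)/(45/4)=4/5
row 3: denom=12−3·4/15=56/5; d'=(-16−3·4/5)/(56/5)=-23/14
back: M3=-23/14
back: M2=4/5−4/15·-23/14=26/21
back: M1=1/3−1/4·26/21=1/42
M: M0=0, M1=1/42, M2=26/21, M3=-23/14, M4=0
seg 0: a=2, c=M0/2=0, d=(M1−M0)/(6·3)=1/756, b=Δ0−h0·(2M0+M1)/6=-85/84
seg 1: a=-1, c=M1/2=1/84, d=(M2−M1)/(6·3)=17/252, b=Δ1−h1·(2M1+M2)/6=-41/42
seg 2: a=-2, c=M2/2=13/21, d=(M3−M2)/(6·3)=-121/756, b=Δ2−h2·(2M2+M3)/6=11/12
seg 3: a=2, c=M3/2=-23/28, d=(M4−M3)/(6·3)=23/252, b=Δ3−h3·(2M3+M4)/6=13/42
t_q=9/4 → seg 0, τ=9/4; S=2+-85/84·τ+0·τ²+1/756·τ³=-67/256

  seg 0: a=2 b=-85/84 c=0 d=1/756
  seg 1: a=-1 b=-41/42 c=1/84 d=17/252
  seg 2: a=-2 b=11/12 c=13/21 d=-121/756
  seg 3: a=2 b=13/42 c=-23/28 d=23/252
S(9/4) = -67/256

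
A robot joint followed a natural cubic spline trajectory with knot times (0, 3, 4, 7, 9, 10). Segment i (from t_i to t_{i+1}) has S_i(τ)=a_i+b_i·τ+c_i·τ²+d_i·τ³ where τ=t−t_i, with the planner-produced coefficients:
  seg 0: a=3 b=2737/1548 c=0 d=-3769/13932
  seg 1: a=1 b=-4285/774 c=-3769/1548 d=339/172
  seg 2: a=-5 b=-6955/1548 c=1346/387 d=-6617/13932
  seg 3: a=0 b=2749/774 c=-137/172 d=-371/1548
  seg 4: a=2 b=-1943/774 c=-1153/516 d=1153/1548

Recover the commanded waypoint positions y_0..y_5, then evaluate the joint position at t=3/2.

y_0=3 y_1=1 y_2=-5 y_3=0 y_4=2 y_5=-2
S(3/2) = 6521/1376

y_0 = S_0(0) = a_0 = 3
y_1 = S_1(0) = a_1 = 1
y_2 = S_2(0) = a_2 = -5
y_3 = S_3(0) = a_3 = 0
y_4 = S_4(0) = a_4 = 2
y_5 = S_4(1) = -2
t_q=3/2 is in segment 0 (τ=3/2); S_0(τ)=6521/1376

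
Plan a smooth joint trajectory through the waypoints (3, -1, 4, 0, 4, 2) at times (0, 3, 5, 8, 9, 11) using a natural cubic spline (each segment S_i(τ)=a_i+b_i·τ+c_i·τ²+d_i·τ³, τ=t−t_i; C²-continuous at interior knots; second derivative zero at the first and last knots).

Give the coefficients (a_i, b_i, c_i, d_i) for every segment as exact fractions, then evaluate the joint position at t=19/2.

Δ: Δ0=-4/3, Δ1=5/2, Δ2=-4/3, Δ3=4, Δ4=-1
row 1: diag=10, rhs=23; c'=1/5, d'=23/10
row 2: denom=10−2·1/5=48/5; d'=(-23−2·23/10)/(48/5)=-23/8
row 3: denom=8−3·5/16=113/16; d'=(32−3·-23/8)/(113/16)=650/113
row 4: denom=6−1·16/113=662/113; d'=(-30−1·650/113)/(662/113)=-2020/331
back: M4=-2020/331
back: M3=650/113−16/113·-2020/331=2190/331
back: M2=-23/8−5/16·2190/331=-1636/331
back: M1=23/10−1/5·-1636/331=2177/662
M: M0=0, M1=2177/662, M2=-1636/331, M3=2190/331, M4=-2020/331, M5=0
seg 0: a=3, c=M0/2=0, d=(M1−M0)/(6·3)=2177/11916, b=Δ0−h0·(2M0+M1)/6=-11827/3972
seg 1: a=-1, c=M1/2=2177/1324, d=(M2−M1)/(6·2)=-5449/7944, b=Δ1−h1·(2M1+M2)/6=3883/1986
seg 2: a=4, c=M2/2=-818/331, d=(M3−M2)/(6·3)=1913/2979, b=Δ2−h2·(2M2+M3)/6=299/993
seg 3: a=0, c=M3/2=1095/331, d=(M4−M3)/(6·1)=-2105/993, b=Δ3−h3·(2M3+M4)/6=2792/993
seg 4: a=4, c=M4/2=-1010/331, d=(M5−M4)/(6·2)=505/993, b=Δ4−h4·(2M4+M5)/6=3047/993
t_q=19/2 → seg 4, τ=1/2; S=4+3047/993·τ+-1010/331·τ²+505/993·τ³=12803/2648

  seg 0: a=3 b=-11827/3972 c=0 d=2177/11916
  seg 1: a=-1 b=3883/1986 c=2177/1324 d=-5449/7944
  seg 2: a=4 b=299/993 c=-818/331 d=1913/2979
  seg 3: a=0 b=2792/993 c=1095/331 d=-2105/993
  seg 4: a=4 b=3047/993 c=-1010/331 d=505/993
S(19/2) = 12803/2648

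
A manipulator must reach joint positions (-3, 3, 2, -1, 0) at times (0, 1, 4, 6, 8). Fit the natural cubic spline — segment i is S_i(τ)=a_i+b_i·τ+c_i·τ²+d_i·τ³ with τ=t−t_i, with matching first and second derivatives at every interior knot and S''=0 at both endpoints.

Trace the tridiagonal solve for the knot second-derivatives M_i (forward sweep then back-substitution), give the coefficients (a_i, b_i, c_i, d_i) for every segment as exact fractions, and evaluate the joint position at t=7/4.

  seg 0: a=-3 b=2743/402 c=0 d=-331/402
  seg 1: a=3 b=875/201 c=-331/134 d=365/1206
  seg 2: a=2 b=-923/402 c=17/67 d=29/402
  seg 3: a=-1 b=-167/402 c=46/67 d=-23/201
S(7/4) = 42907/8576

Δ: Δ0=6, Δ1=-1/3, Δ2=-3/2, Δ3=1/2
row 1: diag=8, rhs=-38; c'=3/8, d'=-19/4
row 2: denom=10−3·3/8=71/8; d'=(-7−3·-19/4)/(71/8)=58/71
row 3: denom=8−2·16/71=536/71; d'=(12−2·58/71)/(536/71)=92/67
back: M3=92/67
back: M2=58/71−16/71·92/67=34/67
back: M1=-19/4−3/8·34/67=-331/67
M: M0=0, M1=-331/67, M2=34/67, M3=92/67, M4=0
seg 0: a=-3, c=M0/2=0, d=(M1−M0)/(6·1)=-331/402, b=Δ0−h0·(2M0+M1)/6=2743/402
seg 1: a=3, c=M1/2=-331/134, d=(M2−M1)/(6·3)=365/1206, b=Δ1−h1·(2M1+M2)/6=875/201
seg 2: a=2, c=M2/2=17/67, d=(M3−M2)/(6·2)=29/402, b=Δ2−h2·(2M2+M3)/6=-923/402
seg 3: a=-1, c=M3/2=46/67, d=(M4−M3)/(6·2)=-23/201, b=Δ3−h3·(2M3+M4)/6=-167/402
t_q=7/4 → seg 1, τ=3/4; S=3+875/201·τ+-331/134·τ²+365/1206·τ³=42907/8576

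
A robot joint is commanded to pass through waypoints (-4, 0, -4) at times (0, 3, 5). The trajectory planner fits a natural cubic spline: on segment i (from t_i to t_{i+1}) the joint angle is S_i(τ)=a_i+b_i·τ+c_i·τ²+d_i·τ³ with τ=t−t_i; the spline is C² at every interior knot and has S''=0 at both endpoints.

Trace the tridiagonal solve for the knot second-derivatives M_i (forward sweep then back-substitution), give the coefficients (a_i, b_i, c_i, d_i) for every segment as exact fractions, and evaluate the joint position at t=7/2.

Δ: Δ0=4/3, Δ1=-2
row 1: diag=10, rhs=-20; c'=1/5, d'=-2
back: M1=-2
M: M0=0, M1=-2, M2=0
seg 0: a=-4, c=M0/2=0, d=(M1−M0)/(6·3)=-1/9, b=Δ0−h0·(2M0+M1)/6=7/3
seg 1: a=0, c=M1/2=-1, d=(M2−M1)/(6·2)=1/6, b=Δ1−h1·(2M1+M2)/6=-2/3
t_q=7/2 → seg 1, τ=1/2; S=0+-2/3·τ+-1·τ²+1/6·τ³=-9/16

  seg 0: a=-4 b=7/3 c=0 d=-1/9
  seg 1: a=0 b=-2/3 c=-1 d=1/6
S(7/2) = -9/16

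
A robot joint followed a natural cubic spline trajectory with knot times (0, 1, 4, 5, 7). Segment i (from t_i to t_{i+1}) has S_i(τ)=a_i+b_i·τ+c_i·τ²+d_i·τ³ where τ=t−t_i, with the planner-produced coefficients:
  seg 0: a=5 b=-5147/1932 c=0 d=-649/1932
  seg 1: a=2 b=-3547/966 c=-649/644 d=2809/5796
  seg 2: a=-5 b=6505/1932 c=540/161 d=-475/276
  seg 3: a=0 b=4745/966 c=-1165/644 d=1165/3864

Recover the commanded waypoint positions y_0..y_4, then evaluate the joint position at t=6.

y_0 = S_0(0) = a_0 = 5
y_1 = S_1(0) = a_1 = 2
y_2 = S_2(0) = a_2 = -5
y_3 = S_3(0) = a_3 = 0
y_4 = S_3(2) = 5
t_q=6 is in segment 3 (τ=1); S_3(τ)=4385/1288

y_0=5 y_1=2 y_2=-5 y_3=0 y_4=5
S(6) = 4385/1288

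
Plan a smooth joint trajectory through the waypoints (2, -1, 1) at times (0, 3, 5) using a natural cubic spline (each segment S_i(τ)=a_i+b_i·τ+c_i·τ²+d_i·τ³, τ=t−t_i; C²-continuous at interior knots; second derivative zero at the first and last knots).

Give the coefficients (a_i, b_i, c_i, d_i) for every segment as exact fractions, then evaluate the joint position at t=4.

  seg 0: a=2 b=-8/5 c=0 d=1/15
  seg 1: a=-1 b=1/5 c=3/5 d=-1/10
S(4) = -3/10

Δ: Δ0=-1, Δ1=1
row 1: diag=10, rhs=12; c'=1/5, d'=6/5
back: M1=6/5
M: M0=0, M1=6/5, M2=0
seg 0: a=2, c=M0/2=0, d=(M1−M0)/(6·3)=1/15, b=Δ0−h0·(2M0+M1)/6=-8/5
seg 1: a=-1, c=M1/2=3/5, d=(M2−M1)/(6·2)=-1/10, b=Δ1−h1·(2M1+M2)/6=1/5
t_q=4 → seg 1, τ=1; S=-1+1/5·τ+3/5·τ²+-1/10·τ³=-3/10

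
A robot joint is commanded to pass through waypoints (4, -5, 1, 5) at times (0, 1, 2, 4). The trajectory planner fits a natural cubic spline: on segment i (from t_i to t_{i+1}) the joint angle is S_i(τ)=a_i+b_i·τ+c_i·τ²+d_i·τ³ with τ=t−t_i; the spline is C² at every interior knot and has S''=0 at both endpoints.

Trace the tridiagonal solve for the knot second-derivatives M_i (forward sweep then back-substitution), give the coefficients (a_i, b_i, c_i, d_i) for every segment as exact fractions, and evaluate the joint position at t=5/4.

Δ: Δ0=-9, Δ1=6, Δ2=2
row 1: diag=4, rhs=90; c'=1/4, d'=45/2
row 2: denom=6−1·1/4=23/4; d'=(-24−1·45/2)/(23/4)=-186/23
back: M2=-186/23
back: M1=45/2−1/4·-186/23=564/23
M: M0=0, M1=564/23, M2=-186/23, M3=0
seg 0: a=4, c=M0/2=0, d=(M1−M0)/(6·1)=94/23, b=Δ0−h0·(2M0+M1)/6=-301/23
seg 1: a=-5, c=M1/2=282/23, d=(M2−M1)/(6·1)=-125/23, b=Δ1−h1·(2M1+M2)/6=-19/23
seg 2: a=1, c=M2/2=-93/23, d=(M3−M2)/(6·2)=31/46, b=Δ2−h2·(2M2+M3)/6=170/23
t_q=5/4 → seg 1, τ=1/4; S=-5+-19/23·τ+282/23·τ²+-125/23·τ³=-6661/1472

  seg 0: a=4 b=-301/23 c=0 d=94/23
  seg 1: a=-5 b=-19/23 c=282/23 d=-125/23
  seg 2: a=1 b=170/23 c=-93/23 d=31/46
S(5/4) = -6661/1472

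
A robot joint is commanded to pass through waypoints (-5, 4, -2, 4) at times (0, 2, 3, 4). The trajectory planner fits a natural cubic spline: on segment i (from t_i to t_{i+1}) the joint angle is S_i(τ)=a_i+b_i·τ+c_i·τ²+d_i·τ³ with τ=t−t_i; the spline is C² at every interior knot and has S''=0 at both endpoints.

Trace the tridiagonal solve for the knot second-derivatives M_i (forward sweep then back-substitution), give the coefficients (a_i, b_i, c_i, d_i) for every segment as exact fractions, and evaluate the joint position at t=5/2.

Δ: Δ0=9/2, Δ1=-6, Δ2=6
row 1: diag=6, rhs=-63; c'=1/6, d'=-21/2
row 2: denom=4−1·1/6=23/6; d'=(72−1·-21/2)/(23/6)=495/23
back: M2=495/23
back: M1=-21/2−1/6·495/23=-324/23
M: M0=0, M1=-324/23, M2=495/23, M3=0
seg 0: a=-5, c=M0/2=0, d=(M1−M0)/(6·2)=-27/23, b=Δ0−h0·(2M0+M1)/6=423/46
seg 1: a=4, c=M1/2=-162/23, d=(M2−M1)/(6·1)=273/46, b=Δ1−h1·(2M1+M2)/6=-225/46
seg 2: a=-2, c=M2/2=495/46, d=(M3−M2)/(6·1)=-165/46, b=Δ2−h2·(2M2+M3)/6=-27/23
t_q=5/2 → seg 1, τ=1/2; S=4+-225/46·τ+-162/23·τ²+273/46·τ³=197/368

  seg 0: a=-5 b=423/46 c=0 d=-27/23
  seg 1: a=4 b=-225/46 c=-162/23 d=273/46
  seg 2: a=-2 b=-27/23 c=495/46 d=-165/46
S(5/2) = 197/368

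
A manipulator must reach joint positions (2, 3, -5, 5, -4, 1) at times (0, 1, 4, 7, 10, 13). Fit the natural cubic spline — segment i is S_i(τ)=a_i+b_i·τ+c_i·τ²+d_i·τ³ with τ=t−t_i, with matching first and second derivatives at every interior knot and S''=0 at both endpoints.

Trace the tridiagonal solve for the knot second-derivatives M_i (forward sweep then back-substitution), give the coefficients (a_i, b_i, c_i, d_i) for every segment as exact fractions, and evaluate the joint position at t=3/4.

Δ: Δ0=1, Δ1=-8/3, Δ2=10/3, Δ3=-3, Δ4=5/3
row 1: diag=8, rhs=-22; c'=3/8, d'=-11/4
row 2: denom=12−3·3/8=87/8; d'=(36−3·-11/4)/(87/8)=118/29
row 3: denom=12−3·8/29=324/29; d'=(-38−3·118/29)/(324/29)=-364/81
row 4: denom=12−3·29/108=403/36; d'=(28−3·-364/81)/(403/36)=4480/1209
back: M4=4480/1209
back: M3=-364/81−29/108·4480/1209=-2212/403
back: M2=118/29−8/29·-2212/403=2250/403
back: M1=-11/4−3/8·2250/403=-1952/403
M: M0=0, M1=-1952/403, M2=2250/403, M3=-2212/403, M4=4480/1209, M5=0
seg 0: a=2, c=M0/2=0, d=(M1−M0)/(6·1)=-976/1209, b=Δ0−h0·(2M0+M1)/6=2185/1209
seg 1: a=3, c=M1/2=-976/403, d=(M2−M1)/(6·3)=2101/3627, b=Δ1−h1·(2M1+M2)/6=-743/1209
seg 2: a=-5, c=M2/2=1125/403, d=(M3−M2)/(6·3)=-2231/3627, b=Δ2−h2·(2M2+M3)/6=46/93
seg 3: a=5, c=M3/2=-1106/403, d=(M4−M3)/(6·3)=5558/10881, b=Δ3−h3·(2M3+M4)/6=769/1209
seg 4: a=-4, c=M4/2=2240/1209, d=(M5−M4)/(6·3)=-2240/10881, b=Δ4−h4·(2M4+M5)/6=-2465/1209
t_q=3/4 → seg 0, τ=3/4; S=2+2185/1209·τ+0·τ²+-976/1209·τ³=1215/403

  seg 0: a=2 b=2185/1209 c=0 d=-976/1209
  seg 1: a=3 b=-743/1209 c=-976/403 d=2101/3627
  seg 2: a=-5 b=46/93 c=1125/403 d=-2231/3627
  seg 3: a=5 b=769/1209 c=-1106/403 d=5558/10881
  seg 4: a=-4 b=-2465/1209 c=2240/1209 d=-2240/10881
S(3/4) = 1215/403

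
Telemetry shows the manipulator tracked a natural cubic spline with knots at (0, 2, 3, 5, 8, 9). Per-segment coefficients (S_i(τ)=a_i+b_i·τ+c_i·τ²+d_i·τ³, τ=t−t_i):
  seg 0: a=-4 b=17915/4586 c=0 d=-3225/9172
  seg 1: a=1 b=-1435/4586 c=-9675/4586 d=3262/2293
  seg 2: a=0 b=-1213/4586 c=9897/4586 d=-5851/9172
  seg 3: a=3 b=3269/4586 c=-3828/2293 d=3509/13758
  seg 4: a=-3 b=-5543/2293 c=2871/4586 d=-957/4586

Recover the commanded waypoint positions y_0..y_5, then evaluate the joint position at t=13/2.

y_0 = S_0(0) = a_0 = -4
y_1 = S_1(0) = a_1 = 1
y_2 = S_2(0) = a_2 = 0
y_3 = S_3(0) = a_3 = 3
y_4 = S_4(0) = a_4 = -3
y_5 = S_4(1) = -5
t_q=13/2 is in segment 3 (τ=3/2); S_3(τ)=43065/36688

y_0=-4 y_1=1 y_2=0 y_3=3 y_4=-3 y_5=-5
S(13/2) = 43065/36688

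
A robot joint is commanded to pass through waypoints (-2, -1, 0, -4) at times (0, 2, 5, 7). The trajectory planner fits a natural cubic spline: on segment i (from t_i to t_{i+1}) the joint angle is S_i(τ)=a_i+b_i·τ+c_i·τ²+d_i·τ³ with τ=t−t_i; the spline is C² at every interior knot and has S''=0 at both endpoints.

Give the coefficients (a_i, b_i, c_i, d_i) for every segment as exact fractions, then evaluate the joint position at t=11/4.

Δ: Δ0=1/2, Δ1=1/3, Δ2=-2
row 1: diag=10, rhs=-1; c'=3/10, d'=-1/10
row 2: denom=10−3·3/10=91/10; d'=(-14−3·-1/10)/(91/10)=-137/91
back: M2=-137/91
back: M1=-1/10−3/10·-137/91=32/91
M: M0=0, M1=32/91, M2=-137/91, M3=0
seg 0: a=-2, c=M0/2=0, d=(M1−M0)/(6·2)=8/273, b=Δ0−h0·(2M0+M1)/6=209/546
seg 1: a=-1, c=M1/2=16/91, d=(M2−M1)/(6·3)=-13/126, b=Δ1−h1·(2M1+M2)/6=401/546
seg 2: a=0, c=M2/2=-137/182, d=(M3−M2)/(6·2)=137/1092, b=Δ2−h2·(2M2+M3)/6=-272/273
t_q=11/4 → seg 1, τ=3/4; S=-1+401/546·τ+16/91·τ²+-13/126·τ³=-4587/11648

  seg 0: a=-2 b=209/546 c=0 d=8/273
  seg 1: a=-1 b=401/546 c=16/91 d=-13/126
  seg 2: a=0 b=-272/273 c=-137/182 d=137/1092
S(11/4) = -4587/11648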